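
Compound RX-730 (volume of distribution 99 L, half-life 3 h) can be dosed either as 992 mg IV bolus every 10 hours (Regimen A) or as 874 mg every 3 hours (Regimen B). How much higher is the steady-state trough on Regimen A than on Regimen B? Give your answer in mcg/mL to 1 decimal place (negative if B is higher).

Regimen A: f = (1/2)^(10/3) ≈ 0.0992; Cmin,ss = (992/99)·f/(1−f) ≈ 1.103 mcg/mL.
Regimen B: f = (1/2)^(3/3) ≈ 0.5000; Cmin,ss = (874/99)·f/(1−f) ≈ 8.828 mcg/mL.
Difference ≈ 1.103 − 8.828 ≈ -7.725 mcg/mL.

-7.7 mcg/mL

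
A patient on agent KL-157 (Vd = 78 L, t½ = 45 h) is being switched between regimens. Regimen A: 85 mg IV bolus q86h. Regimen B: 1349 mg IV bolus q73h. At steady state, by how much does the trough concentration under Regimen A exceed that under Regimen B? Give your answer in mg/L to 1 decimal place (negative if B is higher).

Regimen A: f = (1/2)^(86/45) ≈ 0.2659; Cmin,ss = (85/78)·f/(1−f) ≈ 0.395 mg/L.
Regimen B: f = (1/2)^(73/45) ≈ 0.3248; Cmin,ss = (1349/78)·f/(1−f) ≈ 8.320 mg/L.
Difference ≈ 0.395 − 8.320 ≈ -7.925 mg/L.

-7.9 mg/L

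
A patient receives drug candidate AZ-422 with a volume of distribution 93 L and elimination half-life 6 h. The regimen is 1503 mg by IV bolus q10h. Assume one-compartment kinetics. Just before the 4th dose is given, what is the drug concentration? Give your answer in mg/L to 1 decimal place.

7.2 mg/L

f = (1/2)^(τ/t½) = (1/2)^(10/6) ≈ 0.3150.
C₀ = D/Vd = 1503/93 ≈ 16.161 mg/L.
Before the 4th dose, 3 doses have been given. Superposition: Cmin = C₀·(f + f² + … + f^3).
≈ 16.161 × (0.3150 + 0.0992 + 0.0313) ≈ 16.161 × 0.4455 ≈ 7.200 mg/L.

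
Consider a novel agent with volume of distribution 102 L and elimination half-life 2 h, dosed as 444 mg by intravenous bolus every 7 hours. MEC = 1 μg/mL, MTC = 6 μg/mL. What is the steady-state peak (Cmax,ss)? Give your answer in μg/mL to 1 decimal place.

4.8 μg/mL

k = ln2/t½ = ln2/2 ≈ 0.346574 h⁻¹; fraction remaining f = e^(−kτ) = e^(−0.346574×7) ≈ 0.0884.
Accumulation ratio R = 1/(1 − f) ≈ 1/0.9116 ≈ 1.0970.
Single-dose peak C₀ = D/Vd = 444/102 ≈ 4.353 μg/mL.
Steady-state peak Cmax,ss = C₀·R ≈ 4.353 × 1.0970 ≈ 4.775 μg/mL.
Peak 4.8 μg/mL vs MTC 6 μg/mL: below toxic threshold.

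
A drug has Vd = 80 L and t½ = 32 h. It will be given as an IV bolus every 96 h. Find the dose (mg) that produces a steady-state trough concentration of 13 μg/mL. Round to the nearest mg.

τ/t½ = 96/32 ≈ 3, so f = (1/2)^(96/32) ≈ 0.125000.
Cmin,ss = (D/Vd)·f/(1−f), so D = Cmin,ss·Vd·(1−f)/f.
D = 13 × 80 × (1−f)/f ≈ 13 × 80 × 7.00000 ≈ 7280.00 mg.

7280 mg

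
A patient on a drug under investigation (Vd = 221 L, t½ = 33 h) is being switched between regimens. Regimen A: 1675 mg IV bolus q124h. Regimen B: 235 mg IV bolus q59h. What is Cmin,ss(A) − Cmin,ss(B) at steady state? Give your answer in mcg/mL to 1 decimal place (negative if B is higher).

0.2 mcg/mL

Regimen A: f = (1/2)^(124/33) ≈ 0.0739; Cmin,ss = (1675/221)·f/(1−f) ≈ 0.605 mcg/mL.
Regimen B: f = (1/2)^(59/33) ≈ 0.2896; Cmin,ss = (235/221)·f/(1−f) ≈ 0.433 mcg/mL.
Difference ≈ 0.605 − 0.433 ≈ 0.172 mcg/mL.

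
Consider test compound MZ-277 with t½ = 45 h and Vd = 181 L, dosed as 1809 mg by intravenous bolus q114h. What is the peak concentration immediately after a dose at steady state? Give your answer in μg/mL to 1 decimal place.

12.1 μg/mL

Over one 114-h interval, 114/45 ≈ 2.5333 half-lives elapse, leaving f ≈ 0.1727 of each dose.
Accumulation ratio R = 1/(1 − f) ≈ 1/0.8273 ≈ 1.2088.
Each bolus raises the concentration by D/Vd = 1809/181 ≈ 9.994 μg/mL.
Cmax,ss = C₀/(1 − f) ≈ 9.994/0.8273 ≈ 12.080 μg/mL.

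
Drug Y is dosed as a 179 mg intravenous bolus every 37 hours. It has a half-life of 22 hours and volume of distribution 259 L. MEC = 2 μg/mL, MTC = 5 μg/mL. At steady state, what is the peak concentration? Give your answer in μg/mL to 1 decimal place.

1.0 μg/mL

Over one 37-h interval, 37/22 ≈ 1.6818 half-lives elapse, leaving f ≈ 0.3117 of each dose.
At steady state, accumulation factor R = 1/(1 − e^(−kτ)) ≈ 1.4529.
Each bolus raises the concentration by D/Vd = 179/259 ≈ 0.691 μg/mL.
Cmax,ss = C₀/(1 − f) ≈ 0.691/0.6883 ≈ 1.004 μg/mL.
Peak 1.0 μg/mL vs MTC 5 μg/mL: below toxic threshold.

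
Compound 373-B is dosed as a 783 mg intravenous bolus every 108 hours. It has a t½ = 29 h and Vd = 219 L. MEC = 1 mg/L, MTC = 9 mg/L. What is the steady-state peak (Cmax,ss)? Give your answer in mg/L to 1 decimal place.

3.9 mg/L

Over one 108-h interval, 108/29 ≈ 3.7241 half-lives elapse, leaving f ≈ 0.0757 of each dose.
At steady state, accumulation factor R = 1/(1 − e^(−kτ)) ≈ 1.0819.
Single-dose peak C₀ = D/Vd = 783/219 ≈ 3.575 mg/L.
Steady-state peak Cmax,ss = C₀·R ≈ 3.575 × 1.0819 ≈ 3.868 mg/L.
Peak 3.9 mg/L vs MTC 9 mg/L: below toxic threshold.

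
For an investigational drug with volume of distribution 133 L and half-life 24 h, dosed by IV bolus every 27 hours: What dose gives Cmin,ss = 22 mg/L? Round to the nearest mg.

3456 mg

τ/t½ = 27/24 ≈ 1.125, so f = (1/2)^(27/24) ≈ 0.458502.
Cmin,ss = (D/Vd)·f/(1−f), so D = Cmin,ss·Vd·(1−f)/f.
D = 22 × 133 × (1−f)/f ≈ 22 × 133 × 1.18102 ≈ 3455.66 mg.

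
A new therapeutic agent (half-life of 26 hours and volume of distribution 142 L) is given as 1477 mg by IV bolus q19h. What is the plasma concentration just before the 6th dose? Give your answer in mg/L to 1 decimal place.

f = (1/2)^(τ/t½) = (1/2)^(19/26) ≈ 0.6026.
C₀ = D/Vd = 1477/142 ≈ 10.401 mg/L.
Before the 6th dose, 5 doses have been given. Superposition: Cmin = C₀·(f + f² + … + f^5).
≈ 10.401 × (0.6026 + 0.3631 + 0.2188 + 0.1319 + 0.0795) ≈ 10.401 × 1.3959 ≈ 14.519 mg/L.

14.5 mg/L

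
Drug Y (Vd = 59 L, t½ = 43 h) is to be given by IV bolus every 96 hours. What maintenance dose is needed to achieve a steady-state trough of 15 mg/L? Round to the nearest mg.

τ/t½ = 96/43 ≈ 2.2326, so f = (1/2)^(96/43) ≈ 0.212781.
Cmin,ss = (D/Vd)·f/(1−f), so D = Cmin,ss·Vd·(1−f)/f.
D = 15 × 59 × (1−f)/f ≈ 15 × 59 × 3.69967 ≈ 3274.21 mg.

3274 mg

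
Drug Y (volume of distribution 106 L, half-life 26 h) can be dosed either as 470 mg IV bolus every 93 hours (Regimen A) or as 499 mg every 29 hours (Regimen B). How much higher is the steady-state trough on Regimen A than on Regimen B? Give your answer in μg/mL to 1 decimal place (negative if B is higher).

Regimen A: f = (1/2)^(93/26) ≈ 0.0838; Cmin,ss = (470/106)·f/(1−f) ≈ 0.406 μg/mL.
Regimen B: f = (1/2)^(29/26) ≈ 0.4616; Cmin,ss = (499/106)·f/(1−f) ≈ 4.036 μg/mL.
Difference ≈ 0.406 − 4.036 ≈ -3.630 μg/mL.

-3.6 μg/mL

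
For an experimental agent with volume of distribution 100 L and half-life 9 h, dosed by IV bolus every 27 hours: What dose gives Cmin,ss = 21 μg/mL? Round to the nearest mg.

14700 mg

τ/t½ = 27/9 ≈ 3, so f = (1/2)^(27/9) ≈ 0.125000.
Cmin,ss = (D/Vd)·f/(1−f), so D = Cmin,ss·Vd·(1−f)/f.
D = 21 × 100 × (1−f)/f ≈ 21 × 100 × 7.00000 ≈ 14700.00 mg.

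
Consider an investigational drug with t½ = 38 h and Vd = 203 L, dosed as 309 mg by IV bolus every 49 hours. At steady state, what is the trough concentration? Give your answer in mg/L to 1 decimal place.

τ/t½ = 49/38 ≈ 1.2895, so fraction remaining f = (1/2)^(49/38) ≈ 0.4091.
At steady state, accumulation factor R = 1/(1 − e^(−kτ)) ≈ 1.6923.
Single-dose peak C₀ = D/Vd = 309/203 ≈ 1.522 mg/L.
Steady-state peak Cmax,ss = C₀·R ≈ 1.522 × 1.6923 ≈ 2.576 mg/L.
Steady-state trough Cmin,ss = Cmax,ss·f ≈ 2.576 × 0.4091 ≈ 1.054 mg/L.

1.1 mg/L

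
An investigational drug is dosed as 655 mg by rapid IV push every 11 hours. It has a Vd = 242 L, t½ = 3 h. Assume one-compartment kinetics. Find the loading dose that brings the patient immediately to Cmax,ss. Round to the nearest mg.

711 mg

f = (1/2)^(11/3) ≈ 0.078745; accumulation ratio R = 1/(1−f) ≈ 1.08548.
Loading dose to hit Cmax,ss on first dose: D_load = D_maint·R ≈ 655 × 1.08548 ≈ 710.99 mg.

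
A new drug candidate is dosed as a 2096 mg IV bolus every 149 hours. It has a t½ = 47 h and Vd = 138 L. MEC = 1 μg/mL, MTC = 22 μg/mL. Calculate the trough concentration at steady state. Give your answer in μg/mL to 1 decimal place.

1.9 μg/mL

Over one 149-h interval, 149/47 ≈ 3.1702 half-lives elapse, leaving f ≈ 0.1111 of each dose.
At steady state, accumulation factor R = 1/(1 − e^(−kτ)) ≈ 1.1250.
Single-dose peak C₀ = D/Vd = 2096/138 ≈ 15.188 μg/mL.
Steady-state peak Cmax,ss = C₀·R ≈ 15.188 × 1.1250 ≈ 17.087 μg/mL.
One interval later, Cmin,ss = Cmax,ss·e^(−kτ) ≈ 17.087 × 0.1111 ≈ 1.898 μg/mL.
Trough 1.9 μg/mL vs MEC 1 μg/mL: adequate.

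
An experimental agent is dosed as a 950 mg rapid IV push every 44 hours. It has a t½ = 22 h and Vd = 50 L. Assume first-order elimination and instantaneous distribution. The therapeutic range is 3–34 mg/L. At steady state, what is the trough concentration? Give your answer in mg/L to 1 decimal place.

6.3 mg/L

τ = 44 h = 2 half-lives, so f = (1/2)^2 = 0.25.
Accumulation ratio R = 1/(1 − f) = 1/0.75 = 4/3.
Single-dose peak C₀ = D/Vd = 950/50 = 19 mg/L.
Steady-state peak Cmax,ss = C₀·R = 19 × 4/3 ≈ 25.333 mg/L.
Steady-state trough Cmin,ss = Cmax,ss·f ≈ 25.333 × 0.25 ≈ 6.333 mg/L.
Trough 6.3 mg/L vs MEC 3 mg/L: adequate.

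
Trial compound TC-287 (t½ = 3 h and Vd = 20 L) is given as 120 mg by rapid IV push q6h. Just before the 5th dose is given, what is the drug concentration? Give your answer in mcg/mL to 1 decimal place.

f = (1/2)^(τ/t½) = (1/2)^(6/3) ≈ 0.2500.
C₀ = D/Vd = 120/20 ≈ 6.000 mcg/mL.
Before the 5th dose, 4 doses have been given. Superposition: Cmin = C₀·(f + f² + … + f^4).
≈ 6.000 × (0.2500 + 0.0625 + 0.0156 + 0.0039) ≈ 6.000 × 0.3320 ≈ 1.992 mcg/mL.

2.0 mcg/mL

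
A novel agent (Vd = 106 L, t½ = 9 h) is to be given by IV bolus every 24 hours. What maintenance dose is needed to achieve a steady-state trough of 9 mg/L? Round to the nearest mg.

5104 mg

τ/t½ = 24/9 ≈ 2.6667, so f = (1/2)^(24/9) ≈ 0.157490.
Cmin,ss = (D/Vd)·f/(1−f), so D = Cmin,ss·Vd·(1−f)/f.
D = 9 × 106 × (1−f)/f ≈ 9 × 106 × 5.34961 ≈ 5103.53 mg.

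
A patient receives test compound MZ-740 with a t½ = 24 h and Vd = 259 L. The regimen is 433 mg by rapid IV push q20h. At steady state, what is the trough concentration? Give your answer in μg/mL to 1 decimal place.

k = ln2/t½ = ln2/24 ≈ 0.028881 h⁻¹; fraction remaining f = e^(−kτ) = e^(−0.028881×20) ≈ 0.5612.
Accumulation ratio R = 1/(1 − f) ≈ 1/0.4388 ≈ 2.2789.
Single-dose peak C₀ = D/Vd = 433/259 ≈ 1.672 μg/mL.
Steady-state peak Cmax,ss = C₀·R ≈ 1.672 × 2.2789 ≈ 3.810 μg/mL.
Steady-state trough Cmin,ss = Cmax,ss·f ≈ 3.810 × 0.5612 ≈ 2.138 μg/mL.

2.1 μg/mL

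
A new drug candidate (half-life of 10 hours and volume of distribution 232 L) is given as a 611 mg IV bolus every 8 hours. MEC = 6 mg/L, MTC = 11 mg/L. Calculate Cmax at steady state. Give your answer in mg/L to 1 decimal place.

6.2 mg/L

k = ln2/t½ = ln2/10 ≈ 0.069315 h⁻¹; fraction remaining f = e^(−kτ) = e^(−0.069315×8) ≈ 0.5743.
At steady state, accumulation factor R = 1/(1 − e^(−kτ)) ≈ 2.3491.
Single-dose peak C₀ = D/Vd = 611/232 ≈ 2.634 mg/L.
Cmax,ss = C₀/(1 − f) ≈ 2.634/0.4257 ≈ 6.187 mg/L.
Peak 6.2 mg/L vs MTC 11 mg/L: below toxic threshold.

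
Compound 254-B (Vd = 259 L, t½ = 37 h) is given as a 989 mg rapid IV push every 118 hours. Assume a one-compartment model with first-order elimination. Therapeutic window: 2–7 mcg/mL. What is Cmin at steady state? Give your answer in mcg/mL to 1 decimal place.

0.5 mcg/mL

k = ln2/t½ = ln2/37 ≈ 0.018734 h⁻¹; fraction remaining f = e^(−kτ) = e^(−0.018734×118) ≈ 0.1096.
Accumulation ratio R = 1/(1 − f) ≈ 1/0.8904 ≈ 1.1231.
Single-dose peak C₀ = D/Vd = 989/259 ≈ 3.819 mcg/mL.
Cmax,ss = C₀/(1 − f) ≈ 3.819/0.8904 ≈ 4.289 mcg/mL.
One interval later, Cmin,ss = Cmax,ss·e^(−kτ) ≈ 4.289 × 0.1096 ≈ 0.470 mcg/mL.
Trough 0.5 mcg/mL vs MEC 2 mcg/mL: subtherapeutic.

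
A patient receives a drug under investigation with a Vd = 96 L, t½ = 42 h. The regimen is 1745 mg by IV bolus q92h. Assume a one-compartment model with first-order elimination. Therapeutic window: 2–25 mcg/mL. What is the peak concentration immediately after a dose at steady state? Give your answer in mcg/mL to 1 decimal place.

τ/t½ = 92/42 ≈ 2.1905, so fraction remaining f = (1/2)^(92/42) ≈ 0.2191.
At steady state, accumulation factor R = 1/(1 − e^(−kτ)) ≈ 1.2806.
Single-dose peak C₀ = D/Vd = 1745/96 ≈ 18.177 mcg/mL.
Cmax,ss = C₀/(1 − f) ≈ 18.177/0.7809 ≈ 23.277 mcg/mL.
Peak 23.3 mcg/mL vs MTC 25 mcg/mL: below toxic threshold.

23.3 mcg/mL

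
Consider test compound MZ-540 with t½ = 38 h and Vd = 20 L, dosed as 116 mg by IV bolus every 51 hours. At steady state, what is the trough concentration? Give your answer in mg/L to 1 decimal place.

τ/t½ = 51/38 ≈ 1.3421, so fraction remaining f = (1/2)^(51/38) ≈ 0.3944.
Accumulation ratio R = 1/(1 − f) ≈ 1/0.6056 ≈ 1.6513.
Each bolus raises the concentration by D/Vd = 116/20 ≈ 5.800 mg/L.
Steady-state peak Cmax,ss = C₀·R ≈ 5.800 × 1.6513 ≈ 9.578 mg/L.
Steady-state trough Cmin,ss = Cmax,ss·f ≈ 9.578 × 0.3944 ≈ 3.778 mg/L.

3.8 mg/L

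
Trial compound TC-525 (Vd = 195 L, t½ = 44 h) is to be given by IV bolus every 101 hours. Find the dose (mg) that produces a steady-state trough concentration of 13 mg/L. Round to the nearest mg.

9910 mg

τ/t½ = 101/44 ≈ 2.2955, so f = (1/2)^(101/44) ≈ 0.203704.
Cmin,ss = (D/Vd)·f/(1−f), so D = Cmin,ss·Vd·(1−f)/f.
D = 13 × 195 × (1−f)/f ≈ 13 × 195 × 3.90908 ≈ 9909.52 mg.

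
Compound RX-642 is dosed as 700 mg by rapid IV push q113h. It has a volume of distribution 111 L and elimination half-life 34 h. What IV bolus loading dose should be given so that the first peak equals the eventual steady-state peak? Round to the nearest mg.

778 mg

f = (1/2)^(113/34) ≈ 0.099889; accumulation ratio R = 1/(1−f) ≈ 1.11097.
Loading dose to hit Cmax,ss on first dose: D_load = D_maint·R ≈ 700 × 1.11097 ≈ 777.68 mg.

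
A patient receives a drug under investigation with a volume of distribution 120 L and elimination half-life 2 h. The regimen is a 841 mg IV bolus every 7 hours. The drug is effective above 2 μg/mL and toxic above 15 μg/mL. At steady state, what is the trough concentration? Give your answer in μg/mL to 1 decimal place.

k = ln2/t½ = ln2/2 ≈ 0.346574 h⁻¹; fraction remaining f = e^(−kτ) = e^(−0.346574×7) ≈ 0.0884.
At steady state, accumulation factor R = 1/(1 − e^(−kτ)) ≈ 1.0970.
Single-dose peak C₀ = D/Vd = 841/120 ≈ 7.008 μg/mL.
Steady-state peak Cmax,ss = C₀·R ≈ 7.008 × 1.0970 ≈ 7.688 μg/mL.
One interval later, Cmin,ss = Cmax,ss·e^(−kτ) ≈ 7.688 × 0.0884 ≈ 0.680 μg/mL.
Trough 0.7 μg/mL vs MEC 2 μg/mL: subtherapeutic.

0.7 μg/mL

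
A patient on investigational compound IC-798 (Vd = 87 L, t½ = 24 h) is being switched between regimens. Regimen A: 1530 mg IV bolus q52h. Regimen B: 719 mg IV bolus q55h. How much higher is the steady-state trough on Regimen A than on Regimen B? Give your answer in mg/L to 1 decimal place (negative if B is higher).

Regimen A: f = (1/2)^(52/24) ≈ 0.2227; Cmin,ss = (1530/87)·f/(1−f) ≈ 5.039 mg/L.
Regimen B: f = (1/2)^(55/24) ≈ 0.2042; Cmin,ss = (719/87)·f/(1−f) ≈ 2.121 mg/L.
Difference ≈ 5.039 − 2.121 ≈ 2.918 mg/L.

2.9 mg/L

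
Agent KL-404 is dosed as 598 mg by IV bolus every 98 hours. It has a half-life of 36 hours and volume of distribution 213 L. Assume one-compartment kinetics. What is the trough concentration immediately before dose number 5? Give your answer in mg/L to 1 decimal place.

0.5 mg/L

f = (1/2)^(τ/t½) = (1/2)^(98/36) ≈ 0.1515.
C₀ = D/Vd = 598/213 ≈ 2.808 mg/L.
Before the 5th dose, 4 doses have been given. Superposition: Cmin = C₀·(f + f² + … + f^4).
≈ 2.808 × (0.1515 + 0.0230 + 0.0035 + 0.0005) ≈ 2.808 × 0.1785 ≈ 0.501 mg/L.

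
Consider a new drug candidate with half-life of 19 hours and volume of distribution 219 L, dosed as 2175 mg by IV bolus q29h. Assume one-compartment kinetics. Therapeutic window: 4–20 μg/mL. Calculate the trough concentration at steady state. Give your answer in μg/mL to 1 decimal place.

5.3 μg/mL

τ/t½ = 29/19 ≈ 1.5263, so fraction remaining f = (1/2)^(29/19) ≈ 0.3472.
Single-dose peak C₀ = D/Vd = 2175/219 ≈ 9.932 μg/mL.
Steady-state trough Cmin,ss = C₀·f/(1−f) ≈ 9.932 × 0.3472/0.6528 ≈ 5.282 μg/mL.
Trough 5.3 μg/mL vs MEC 4 μg/mL: adequate.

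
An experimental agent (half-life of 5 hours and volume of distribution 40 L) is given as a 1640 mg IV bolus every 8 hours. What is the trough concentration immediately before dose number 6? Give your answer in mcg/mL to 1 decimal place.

f = (1/2)^(τ/t½) = (1/2)^(8/5) ≈ 0.3299.
C₀ = D/Vd = 1640/40 ≈ 41.000 mcg/mL.
Before the 6th dose, 5 doses have been given. Superposition: Cmin = C₀·(f + f² + … + f^5).
≈ 41.000 × (0.3299 + 0.1088 + 0.0359 + 0.0118 + 0.0039) ≈ 41.000 × 0.4903 ≈ 20.102 mcg/mL.

20.1 mcg/mL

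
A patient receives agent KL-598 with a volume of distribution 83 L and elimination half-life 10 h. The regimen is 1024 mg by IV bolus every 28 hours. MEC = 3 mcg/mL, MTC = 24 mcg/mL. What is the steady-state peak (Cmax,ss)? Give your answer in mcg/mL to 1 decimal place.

k = ln2/t½ = ln2/10 ≈ 0.069315 h⁻¹; fraction remaining f = e^(−kτ) = e^(−0.069315×28) ≈ 0.1436.
Accumulation ratio R = 1/(1 − f) ≈ 1/0.8564 ≈ 1.1677.
Each bolus raises the concentration by D/Vd = 1024/83 ≈ 12.337 mcg/mL.
Steady-state peak Cmax,ss = C₀·R ≈ 12.337 × 1.1677 ≈ 14.406 mcg/mL.
Peak 14.4 mcg/mL vs MTC 24 mcg/mL: below toxic threshold.

14.4 mcg/mL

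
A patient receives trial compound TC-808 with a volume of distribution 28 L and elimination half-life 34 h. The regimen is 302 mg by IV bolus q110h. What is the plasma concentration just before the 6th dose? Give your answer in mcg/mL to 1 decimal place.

1.3 mcg/mL

f = (1/2)^(τ/t½) = (1/2)^(110/34) ≈ 0.1062.
C₀ = D/Vd = 302/28 ≈ 10.786 mcg/mL.
Before the 6th dose, 5 doses have been given. Superposition: Cmin = C₀·(f + f² + … + f^5).
≈ 10.786 × (0.1062 + 0.0113 + 0.0012 + 0.0001 + 0.0000) ≈ 10.786 × 0.1188 ≈ 1.281 mcg/mL.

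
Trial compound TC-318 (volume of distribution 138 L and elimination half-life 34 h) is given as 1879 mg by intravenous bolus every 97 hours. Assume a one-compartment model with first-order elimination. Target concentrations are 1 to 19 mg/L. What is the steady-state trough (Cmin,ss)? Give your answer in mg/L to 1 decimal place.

Over one 97-h interval, 97/34 ≈ 2.8529 half-lives elapse, leaving f ≈ 0.1384 of each dose.
Accumulation ratio R = 1/(1 − f) ≈ 1/0.8616 ≈ 1.1606.
Each bolus raises the concentration by D/Vd = 1879/138 ≈ 13.616 mg/L.
Cmax,ss = C₀/(1 − f) ≈ 13.616/0.8616 ≈ 15.803 mg/L.
One interval later, Cmin,ss = Cmax,ss·e^(−kτ) ≈ 15.803 × 0.1384 ≈ 2.187 mg/L.
Trough 2.2 mg/L vs MEC 1 mg/L: adequate.

2.2 mg/L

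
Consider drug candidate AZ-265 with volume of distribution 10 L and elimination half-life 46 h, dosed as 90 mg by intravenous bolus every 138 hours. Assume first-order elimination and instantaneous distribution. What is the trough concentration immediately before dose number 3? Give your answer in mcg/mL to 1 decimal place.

1.3 mcg/mL

f = (1/2)^(τ/t½) = (1/2)^(138/46) ≈ 0.1250.
C₀ = D/Vd = 90/10 ≈ 9.000 mcg/mL.
Before the 3rd dose, 2 doses have been given. Superposition: Cmin = C₀·(f + f²).
≈ 9.000 × (0.1250 + 0.0156) ≈ 9.000 × 0.1406 ≈ 1.265 mcg/mL.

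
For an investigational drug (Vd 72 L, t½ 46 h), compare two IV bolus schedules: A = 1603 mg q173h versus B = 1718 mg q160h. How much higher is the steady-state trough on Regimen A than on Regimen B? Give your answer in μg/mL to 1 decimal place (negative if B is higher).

-0.6 μg/mL

Regimen A: f = (1/2)^(173/46) ≈ 0.0738; Cmin,ss = (1603/72)·f/(1−f) ≈ 1.774 μg/mL.
Regimen B: f = (1/2)^(160/46) ≈ 0.0897; Cmin,ss = (1718/72)·f/(1−f) ≈ 2.351 μg/mL.
Difference ≈ 1.774 − 2.351 ≈ -0.577 μg/mL.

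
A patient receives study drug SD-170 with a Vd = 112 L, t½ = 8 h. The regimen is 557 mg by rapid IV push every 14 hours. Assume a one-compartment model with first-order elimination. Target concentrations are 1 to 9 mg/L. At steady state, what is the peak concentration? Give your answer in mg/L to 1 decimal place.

7.1 mg/L

τ/t½ = 14/8 ≈ 1.75, so fraction remaining f = (1/2)^(14/8) ≈ 0.2973.
At steady state, accumulation factor R = 1/(1 − e^(−kτ)) ≈ 1.4231.
Single-dose peak C₀ = D/Vd = 557/112 ≈ 4.973 mg/L.
Steady-state peak Cmax,ss = C₀·R ≈ 4.973 × 1.4231 ≈ 7.077 mg/L.
Peak 7.1 mg/L vs MTC 9 mg/L: below toxic threshold.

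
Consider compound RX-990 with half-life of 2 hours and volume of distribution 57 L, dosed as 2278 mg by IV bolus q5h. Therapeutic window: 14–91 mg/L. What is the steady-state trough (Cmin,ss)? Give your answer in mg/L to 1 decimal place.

τ/t½ = 5/2 ≈ 2.5, so fraction remaining f = (1/2)^(5/2) ≈ 0.1768.
Each bolus raises the concentration by D/Vd = 2278/57 ≈ 39.965 mg/L.
Steady-state trough Cmin,ss = C₀·f/(1−f) ≈ 39.965 × 0.1768/0.8232 ≈ 8.583 mg/L.
Trough 8.6 mg/L vs MEC 14 mg/L: subtherapeutic.

8.6 mg/L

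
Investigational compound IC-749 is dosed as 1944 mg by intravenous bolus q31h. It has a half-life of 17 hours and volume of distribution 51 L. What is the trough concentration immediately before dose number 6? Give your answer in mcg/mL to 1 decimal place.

15.0 mcg/mL

f = (1/2)^(τ/t½) = (1/2)^(31/17) ≈ 0.2825.
C₀ = D/Vd = 1944/51 ≈ 38.118 mcg/mL.
Before the 6th dose, 5 doses have been given. Superposition: Cmin = C₀·(f + f² + … + f^5).
≈ 38.118 × (0.2825 + 0.0798 + 0.0225 + 0.0064 + 0.0018) ≈ 38.118 × 0.3930 ≈ 14.980 mcg/mL.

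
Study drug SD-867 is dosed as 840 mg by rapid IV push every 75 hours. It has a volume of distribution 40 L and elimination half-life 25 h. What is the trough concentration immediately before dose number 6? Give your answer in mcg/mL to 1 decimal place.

f = (1/2)^(τ/t½) = (1/2)^(75/25) ≈ 0.1250.
C₀ = D/Vd = 840/40 ≈ 21.000 mcg/mL.
Before the 6th dose, 5 doses have been given. Superposition: Cmin = C₀·(f + f² + … + f^5).
≈ 21.000 × (0.1250 + 0.0156 + 0.0020 + 0.0002 + 0.0000) ≈ 21.000 × 0.1428 ≈ 2.999 mcg/mL.

3.0 mcg/mL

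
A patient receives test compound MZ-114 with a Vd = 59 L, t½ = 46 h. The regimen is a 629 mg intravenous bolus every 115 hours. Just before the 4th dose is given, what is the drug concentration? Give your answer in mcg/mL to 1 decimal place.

2.3 mcg/mL

f = (1/2)^(τ/t½) = (1/2)^(115/46) ≈ 0.1768.
C₀ = D/Vd = 629/59 ≈ 10.661 mcg/mL.
Before the 4th dose, 3 doses have been given. Superposition: Cmin = C₀·(f + f² + … + f^3).
≈ 10.661 × (0.1768 + 0.0313 + 0.0055) ≈ 10.661 × 0.2136 ≈ 2.277 mcg/mL.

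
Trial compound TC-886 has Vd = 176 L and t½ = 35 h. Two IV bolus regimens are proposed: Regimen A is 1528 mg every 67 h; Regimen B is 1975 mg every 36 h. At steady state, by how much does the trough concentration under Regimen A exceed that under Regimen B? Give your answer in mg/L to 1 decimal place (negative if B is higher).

-7.7 mg/L

Regimen A: f = (1/2)^(67/35) ≈ 0.2653; Cmin,ss = (1528/176)·f/(1−f) ≈ 3.135 mg/L.
Regimen B: f = (1/2)^(36/35) ≈ 0.4902; Cmin,ss = (1975/176)·f/(1−f) ≈ 10.790 mg/L.
Difference ≈ 3.135 − 10.790 ≈ -7.655 mg/L.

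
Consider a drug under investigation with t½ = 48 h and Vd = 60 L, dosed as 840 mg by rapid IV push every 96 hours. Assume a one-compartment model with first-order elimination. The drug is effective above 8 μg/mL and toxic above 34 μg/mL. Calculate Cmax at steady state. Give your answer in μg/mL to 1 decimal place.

τ = 96 h = 2 half-lives, so f = (1/2)^2 = 0.25.
Accumulation ratio R = 1/(1 − f) = 1/0.75 = 4/3.
Single-dose peak C₀ = D/Vd = 840/60 = 14 μg/mL.
Steady-state peak Cmax,ss = C₀·R = 14 × 4/3 ≈ 18.667 μg/mL.
Peak 18.7 μg/mL vs MTC 34 μg/mL: below toxic threshold.

18.7 μg/mL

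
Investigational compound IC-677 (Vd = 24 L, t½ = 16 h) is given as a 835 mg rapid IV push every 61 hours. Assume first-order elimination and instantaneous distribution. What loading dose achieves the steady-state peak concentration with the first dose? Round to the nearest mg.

f = (1/2)^(61/16) ≈ 0.071174; accumulation ratio R = 1/(1−f) ≈ 1.07663.
Loading dose to hit Cmax,ss on first dose: D_load = D_maint·R ≈ 835 × 1.07663 ≈ 898.99 mg.

899 mg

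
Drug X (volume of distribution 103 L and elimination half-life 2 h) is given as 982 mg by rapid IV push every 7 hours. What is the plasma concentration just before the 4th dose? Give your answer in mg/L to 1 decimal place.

0.9 mg/L

f = (1/2)^(τ/t½) = (1/2)^(7/2) ≈ 0.0884.
C₀ = D/Vd = 982/103 ≈ 9.534 mg/L.
Before the 4th dose, 3 doses have been given. Superposition: Cmin = C₀·(f + f² + … + f^3).
≈ 9.534 × (0.0884 + 0.0078 + 0.0007) ≈ 9.534 × 0.0969 ≈ 0.924 mg/L.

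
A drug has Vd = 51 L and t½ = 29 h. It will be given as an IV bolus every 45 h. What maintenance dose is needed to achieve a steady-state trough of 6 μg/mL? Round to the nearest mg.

591 mg

τ/t½ = 45/29 ≈ 1.5517, so f = (1/2)^(45/29) ≈ 0.341102.
Cmin,ss = (D/Vd)·f/(1−f), so D = Cmin,ss·Vd·(1−f)/f.
D = 6 × 51 × (1−f)/f ≈ 6 × 51 × 1.93167 ≈ 591.09 mg.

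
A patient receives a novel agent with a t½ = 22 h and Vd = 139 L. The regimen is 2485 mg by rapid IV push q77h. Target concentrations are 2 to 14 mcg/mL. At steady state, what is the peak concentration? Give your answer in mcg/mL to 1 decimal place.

19.6 mcg/mL

k = ln2/t½ = ln2/22 ≈ 0.031507 h⁻¹; fraction remaining f = e^(−kτ) = e^(−0.031507×77) ≈ 0.0884.
At steady state, accumulation factor R = 1/(1 − e^(−kτ)) ≈ 1.0970.
Each bolus raises the concentration by D/Vd = 2485/139 ≈ 17.878 mcg/mL.
Steady-state peak Cmax,ss = C₀·R ≈ 17.878 × 1.0970 ≈ 19.612 mcg/mL.
Peak 19.6 mcg/mL vs MTC 14 mcg/mL: exceeds toxic threshold.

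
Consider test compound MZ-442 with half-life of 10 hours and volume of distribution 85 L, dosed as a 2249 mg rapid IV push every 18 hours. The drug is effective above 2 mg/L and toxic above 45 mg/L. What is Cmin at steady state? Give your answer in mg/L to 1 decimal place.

10.7 mg/L

τ/t½ = 18/10 ≈ 1.8, so fraction remaining f = (1/2)^(18/10) ≈ 0.2872.
Accumulation ratio R = 1/(1 − f) ≈ 1/0.7128 ≈ 1.4029.
Single-dose peak C₀ = D/Vd = 2249/85 ≈ 26.459 mg/L.
Cmax,ss = C₀/(1 − f) ≈ 26.459/0.7128 ≈ 37.120 mg/L.
One interval later, Cmin,ss = Cmax,ss·e^(−kτ) ≈ 37.120 × 0.2872 ≈ 10.661 mg/L.
Trough 10.7 mg/L vs MEC 2 mg/L: adequate.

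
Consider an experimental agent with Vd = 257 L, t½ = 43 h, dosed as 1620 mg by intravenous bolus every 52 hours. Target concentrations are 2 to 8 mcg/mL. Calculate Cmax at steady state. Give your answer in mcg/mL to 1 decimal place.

τ/t½ = 52/43 ≈ 1.2093, so fraction remaining f = (1/2)^(52/43) ≈ 0.4325.
Accumulation ratio R = 1/(1 − f) ≈ 1/0.5675 ≈ 1.7621.
Each bolus raises the concentration by D/Vd = 1620/257 ≈ 6.304 mcg/mL.
Steady-state peak Cmax,ss = C₀·R ≈ 6.304 × 1.7621 ≈ 11.108 mcg/mL.
Peak 11.1 mcg/mL vs MTC 8 mcg/mL: exceeds toxic threshold.

11.1 mcg/mL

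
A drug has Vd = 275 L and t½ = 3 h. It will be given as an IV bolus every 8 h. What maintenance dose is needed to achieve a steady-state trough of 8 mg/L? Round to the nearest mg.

11769 mg

τ/t½ = 8/3 ≈ 2.6667, so f = (1/2)^(8/3) ≈ 0.157490.
Cmin,ss = (D/Vd)·f/(1−f), so D = Cmin,ss·Vd·(1−f)/f.
D = 8 × 275 × (1−f)/f ≈ 8 × 275 × 5.34961 ≈ 11769.14 mg.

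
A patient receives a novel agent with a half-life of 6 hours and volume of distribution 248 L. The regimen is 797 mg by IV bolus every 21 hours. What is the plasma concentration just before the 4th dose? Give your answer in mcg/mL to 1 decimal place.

0.3 mcg/mL

f = (1/2)^(τ/t½) = (1/2)^(21/6) ≈ 0.0884.
C₀ = D/Vd = 797/248 ≈ 3.214 mcg/mL.
Before the 4th dose, 3 doses have been given. Superposition: Cmin = C₀·(f + f² + … + f^3).
≈ 3.214 × (0.0884 + 0.0078 + 0.0007) ≈ 3.214 × 0.0969 ≈ 0.311 mcg/mL.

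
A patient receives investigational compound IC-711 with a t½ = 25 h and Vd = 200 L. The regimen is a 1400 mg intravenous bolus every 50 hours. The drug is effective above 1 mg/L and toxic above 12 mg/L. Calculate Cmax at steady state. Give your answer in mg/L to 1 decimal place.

9.3 mg/L

τ = 50 h = 2 half-lives, so f = (1/2)^2 = 0.25.
Accumulation ratio R = 1/(1 − f) = 1/0.75 = 4/3.
Single-dose peak C₀ = D/Vd = 1400/200 = 7 mg/L.
Steady-state peak Cmax,ss = C₀·R = 7 × 4/3 ≈ 9.333 mg/L.
Peak 9.3 mg/L vs MTC 12 mg/L: below toxic threshold.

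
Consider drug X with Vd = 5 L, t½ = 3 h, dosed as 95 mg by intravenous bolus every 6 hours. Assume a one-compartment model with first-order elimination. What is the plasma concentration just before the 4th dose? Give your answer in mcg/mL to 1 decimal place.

6.2 mcg/mL

f = (1/2)^(τ/t½) = (1/2)^(6/3) ≈ 0.2500.
C₀ = D/Vd = 95/5 ≈ 19.000 mcg/mL.
Before the 4th dose, 3 doses have been given. Superposition: Cmin = C₀·(f + f² + … + f^3).
≈ 19.000 × (0.2500 + 0.0625 + 0.0156) ≈ 19.000 × 0.3281 ≈ 6.234 mcg/mL.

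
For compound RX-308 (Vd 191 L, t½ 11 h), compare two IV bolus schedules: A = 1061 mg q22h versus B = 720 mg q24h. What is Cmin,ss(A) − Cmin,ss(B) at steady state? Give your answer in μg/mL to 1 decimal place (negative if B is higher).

0.8 μg/mL

Regimen A: f = (1/2)^(22/11) ≈ 0.2500; Cmin,ss = (1061/191)·f/(1−f) ≈ 1.852 μg/mL.
Regimen B: f = (1/2)^(24/11) ≈ 0.2204; Cmin,ss = (720/191)·f/(1−f) ≈ 1.066 μg/mL.
Difference ≈ 1.852 − 1.066 ≈ 0.786 μg/mL.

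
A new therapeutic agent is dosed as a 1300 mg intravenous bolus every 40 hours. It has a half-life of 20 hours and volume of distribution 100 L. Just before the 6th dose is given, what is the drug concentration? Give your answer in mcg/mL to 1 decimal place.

4.3 mcg/mL

f = (1/2)^(τ/t½) = (1/2)^(40/20) ≈ 0.2500.
C₀ = D/Vd = 1300/100 ≈ 13.000 mcg/mL.
Before the 6th dose, 5 doses have been given. Superposition: Cmin = C₀·(f + f² + … + f^5).
≈ 13.000 × (0.2500 + 0.0625 + 0.0156 + 0.0039 + 0.0010) ≈ 13.000 × 0.3330 ≈ 4.329 mcg/mL.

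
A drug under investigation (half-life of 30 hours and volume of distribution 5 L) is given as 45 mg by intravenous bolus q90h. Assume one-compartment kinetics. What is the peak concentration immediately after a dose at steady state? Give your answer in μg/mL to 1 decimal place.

10.3 μg/mL

The dosing interval is 3 half-lives, so f = 2^(−3) = 0.125.
At steady state, R = 1/(1 − 0.125) = 8/7.
Single-dose peak C₀ = D/Vd = 45/5 = 9 μg/mL.
Steady-state peak Cmax,ss = C₀·R = 9 × 8/7 ≈ 10.286 μg/mL.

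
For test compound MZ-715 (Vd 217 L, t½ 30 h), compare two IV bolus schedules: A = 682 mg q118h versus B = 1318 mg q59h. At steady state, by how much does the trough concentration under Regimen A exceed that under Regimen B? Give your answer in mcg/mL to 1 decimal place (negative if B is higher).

Regimen A: f = (1/2)^(118/30) ≈ 0.0655; Cmin,ss = (682/217)·f/(1−f) ≈ 0.220 mcg/mL.
Regimen B: f = (1/2)^(59/30) ≈ 0.2558; Cmin,ss = (1318/217)·f/(1−f) ≈ 2.088 mcg/mL.
Difference ≈ 0.220 − 2.088 ≈ -1.868 mcg/mL.

-1.9 mcg/mL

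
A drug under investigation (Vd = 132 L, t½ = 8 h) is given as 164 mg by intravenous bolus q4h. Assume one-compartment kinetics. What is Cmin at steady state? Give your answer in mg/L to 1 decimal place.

3.0 mg/L

τ/t½ = 4/8 ≈ 0.5, so fraction remaining f = (1/2)^(4/8) ≈ 0.7071.
At steady state, accumulation factor R = 1/(1 − e^(−kτ)) ≈ 3.4141.
Each bolus raises the concentration by D/Vd = 164/132 ≈ 1.242 mg/L.
Steady-state peak Cmax,ss = C₀·R ≈ 1.242 × 3.4141 ≈ 4.240 mg/L.
One interval later, Cmin,ss = Cmax,ss·e^(−kτ) ≈ 4.240 × 0.7071 ≈ 2.998 mg/L.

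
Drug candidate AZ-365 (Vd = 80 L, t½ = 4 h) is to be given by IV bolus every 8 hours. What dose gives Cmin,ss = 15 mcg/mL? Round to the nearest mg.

3600 mg

τ/t½ = 8/4 ≈ 2, so f = (1/2)^(8/4) ≈ 0.250000.
Cmin,ss = (D/Vd)·f/(1−f), so D = Cmin,ss·Vd·(1−f)/f.
D = 15 × 80 × (1−f)/f ≈ 15 × 80 × 3.00000 ≈ 3600.00 mg.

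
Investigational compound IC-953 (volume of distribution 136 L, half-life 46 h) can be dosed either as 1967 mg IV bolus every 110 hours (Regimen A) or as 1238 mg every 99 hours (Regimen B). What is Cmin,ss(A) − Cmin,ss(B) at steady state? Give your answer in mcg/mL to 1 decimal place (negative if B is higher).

0.8 mcg/mL

Regimen A: f = (1/2)^(110/46) ≈ 0.1906; Cmin,ss = (1967/136)·f/(1−f) ≈ 3.406 mcg/mL.
Regimen B: f = (1/2)^(99/46) ≈ 0.2250; Cmin,ss = (1238/136)·f/(1−f) ≈ 2.643 mcg/mL.
Difference ≈ 3.406 − 2.643 ≈ 0.763 mcg/mL.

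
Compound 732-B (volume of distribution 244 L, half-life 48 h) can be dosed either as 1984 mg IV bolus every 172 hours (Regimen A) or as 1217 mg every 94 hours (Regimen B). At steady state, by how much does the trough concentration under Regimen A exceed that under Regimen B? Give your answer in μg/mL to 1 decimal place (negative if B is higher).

-1.0 μg/mL

Regimen A: f = (1/2)^(172/48) ≈ 0.0834; Cmin,ss = (1984/244)·f/(1−f) ≈ 0.740 μg/mL.
Regimen B: f = (1/2)^(94/48) ≈ 0.2573; Cmin,ss = (1217/244)·f/(1−f) ≈ 1.728 μg/mL.
Difference ≈ 0.740 − 1.728 ≈ -0.988 μg/mL.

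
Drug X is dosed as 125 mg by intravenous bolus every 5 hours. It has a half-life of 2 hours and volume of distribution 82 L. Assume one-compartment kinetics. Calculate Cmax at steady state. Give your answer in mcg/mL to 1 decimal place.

Over one 5-h interval, 5/2 ≈ 2.5 half-lives elapse, leaving f ≈ 0.1768 of each dose.
Accumulation ratio R = 1/(1 − f) ≈ 1/0.8232 ≈ 1.2148.
Each bolus raises the concentration by D/Vd = 125/82 ≈ 1.524 mcg/mL.
Steady-state peak Cmax,ss = C₀·R ≈ 1.524 × 1.2148 ≈ 1.851 mcg/mL.

1.9 mcg/mL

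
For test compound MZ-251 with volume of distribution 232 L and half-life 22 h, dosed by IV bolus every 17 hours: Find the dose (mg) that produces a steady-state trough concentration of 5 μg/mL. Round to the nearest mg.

τ/t½ = 17/22 ≈ 0.77273, so f = (1/2)^(17/22) ≈ 0.585310.
Cmin,ss = (D/Vd)·f/(1−f), so D = Cmin,ss·Vd·(1−f)/f.
D = 5 × 232 × (1−f)/f ≈ 5 × 232 × 0.70850 ≈ 821.86 mg.

822 mg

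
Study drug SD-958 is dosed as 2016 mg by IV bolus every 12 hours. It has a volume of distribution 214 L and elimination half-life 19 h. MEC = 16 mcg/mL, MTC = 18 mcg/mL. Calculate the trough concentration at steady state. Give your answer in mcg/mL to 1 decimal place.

τ/t½ = 12/19 ≈ 0.63158, so fraction remaining f = (1/2)^(12/19) ≈ 0.6455.
Accumulation ratio R = 1/(1 − f) ≈ 1/0.3545 ≈ 2.8209.
Single-dose peak C₀ = D/Vd = 2016/214 ≈ 9.421 mcg/mL.
Steady-state peak Cmax,ss = C₀·R ≈ 9.421 × 2.8209 ≈ 26.576 mcg/mL.
Steady-state trough Cmin,ss = Cmax,ss·f ≈ 26.576 × 0.6455 ≈ 17.155 mcg/mL.
Trough 17.2 mcg/mL vs MEC 16 mcg/mL: adequate.

17.2 mcg/mL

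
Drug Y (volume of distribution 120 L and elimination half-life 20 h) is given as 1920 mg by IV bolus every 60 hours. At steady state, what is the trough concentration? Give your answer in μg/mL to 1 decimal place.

2.3 μg/mL

The dosing interval is 3 half-lives, so f = 2^(−3) = 0.125.
At steady state, R = 1/(1 − 0.125) = 8/7.
Single-dose peak C₀ = D/Vd = 1920/120 = 16 μg/mL.
Steady-state peak Cmax,ss = C₀·R = 16 × 8/7 ≈ 18.286 μg/mL.
Steady-state trough Cmin,ss = Cmax,ss·f ≈ 18.286 × 0.125 ≈ 2.286 μg/mL.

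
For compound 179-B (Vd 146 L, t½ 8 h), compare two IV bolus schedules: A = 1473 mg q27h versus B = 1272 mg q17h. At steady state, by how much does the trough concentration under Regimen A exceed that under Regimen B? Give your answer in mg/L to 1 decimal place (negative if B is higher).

Regimen A: f = (1/2)^(27/8) ≈ 0.0964; Cmin,ss = (1473/146)·f/(1−f) ≈ 1.076 mg/L.
Regimen B: f = (1/2)^(17/8) ≈ 0.2293; Cmin,ss = (1272/146)·f/(1−f) ≈ 2.592 mg/L.
Difference ≈ 1.076 − 2.592 ≈ -1.516 mg/L.

-1.5 mg/L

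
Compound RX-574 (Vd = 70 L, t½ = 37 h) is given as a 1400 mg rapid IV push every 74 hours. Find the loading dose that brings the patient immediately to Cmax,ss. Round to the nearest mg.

f = (1/2)^(74/37) ≈ 0.250000; accumulation ratio R = 1/(1−f) ≈ 1.33333.
Loading dose to hit Cmax,ss on first dose: D_load = D_maint·R ≈ 1400 × 1.33333 ≈ 1866.66 mg.

1867 mg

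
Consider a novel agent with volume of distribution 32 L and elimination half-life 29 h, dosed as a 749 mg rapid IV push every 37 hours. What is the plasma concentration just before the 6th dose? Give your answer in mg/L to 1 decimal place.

16.3 mg/L

f = (1/2)^(τ/t½) = (1/2)^(37/29) ≈ 0.4130.
C₀ = D/Vd = 749/32 ≈ 23.406 mg/L.
Before the 6th dose, 5 doses have been given. Superposition: Cmin = C₀·(f + f² + … + f^5).
≈ 23.406 × (0.4130 + 0.1706 + 0.0704 + 0.0291 + 0.0120) ≈ 23.406 × 0.6951 ≈ 16.270 mg/L.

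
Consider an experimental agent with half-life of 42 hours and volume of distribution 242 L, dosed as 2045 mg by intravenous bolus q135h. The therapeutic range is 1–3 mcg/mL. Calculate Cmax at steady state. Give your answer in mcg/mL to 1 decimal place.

k = ln2/t½ = ln2/42 ≈ 0.016504 h⁻¹; fraction remaining f = e^(−kτ) = e^(−0.016504×135) ≈ 0.1077.
Accumulation ratio R = 1/(1 − f) ≈ 1/0.8923 ≈ 1.1207.
Single-dose peak C₀ = D/Vd = 2045/242 ≈ 8.450 mcg/mL.
Cmax,ss = C₀/(1 − f) ≈ 8.450/0.8923 ≈ 9.470 mcg/mL.
Peak 9.5 mcg/mL vs MTC 3 mcg/mL: exceeds toxic threshold.

9.5 mcg/mL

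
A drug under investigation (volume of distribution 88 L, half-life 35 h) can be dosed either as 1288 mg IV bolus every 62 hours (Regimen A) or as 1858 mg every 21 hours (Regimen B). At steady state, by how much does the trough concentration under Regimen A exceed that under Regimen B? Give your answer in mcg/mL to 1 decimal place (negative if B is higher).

Regimen A: f = (1/2)^(62/35) ≈ 0.2929; Cmin,ss = (1288/88)·f/(1−f) ≈ 6.063 mcg/mL.
Regimen B: f = (1/2)^(21/35) ≈ 0.6598; Cmin,ss = (1858/88)·f/(1−f) ≈ 40.949 mcg/mL.
Difference ≈ 6.063 − 40.949 ≈ -34.886 mcg/mL.

-34.9 mcg/mL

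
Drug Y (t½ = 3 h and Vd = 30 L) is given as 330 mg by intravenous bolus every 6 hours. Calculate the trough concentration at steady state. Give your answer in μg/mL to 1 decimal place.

3.7 μg/mL

The dosing interval is 2 half-lives, so f = 2^(−2) = 0.25.
Accumulation ratio R = 1/(1 − f) = 1/0.75 = 4/3.
Single-dose peak C₀ = D/Vd = 330/30 = 11 μg/mL.
Steady-state peak Cmax,ss = C₀·R = 11 × 4/3 ≈ 14.667 μg/mL.
Steady-state trough Cmin,ss = Cmax,ss·f ≈ 14.667 × 0.25 ≈ 3.667 μg/mL.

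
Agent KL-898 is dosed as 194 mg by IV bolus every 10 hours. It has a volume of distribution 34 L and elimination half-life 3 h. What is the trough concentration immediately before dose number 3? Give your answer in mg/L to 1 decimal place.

0.6 mg/L

f = (1/2)^(τ/t½) = (1/2)^(10/3) ≈ 0.0992.
C₀ = D/Vd = 194/34 ≈ 5.706 mg/L.
Before the 3rd dose, 2 doses have been given. Superposition: Cmin = C₀·(f + f²).
≈ 5.706 × (0.0992 + 0.0098) ≈ 5.706 × 0.1090 ≈ 0.622 mg/L.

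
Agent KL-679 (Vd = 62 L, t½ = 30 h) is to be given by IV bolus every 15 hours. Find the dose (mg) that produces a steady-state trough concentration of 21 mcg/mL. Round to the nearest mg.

τ/t½ = 15/30 ≈ 0.5, so f = (1/2)^(15/30) ≈ 0.707107.
Cmin,ss = (D/Vd)·f/(1−f), so D = Cmin,ss·Vd·(1−f)/f.
D = 21 × 62 × (1−f)/f ≈ 21 × 62 × 0.41421 ≈ 539.30 mg.

539 mg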